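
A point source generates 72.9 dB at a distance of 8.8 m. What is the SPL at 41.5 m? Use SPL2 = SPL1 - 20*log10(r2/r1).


r2/r1 = 41.5/8.8 = 4.71591
Correction = 20*log10(4.71591) = 13.4713 dB
SPL2 = 72.9 - 13.4713 = 59.429 dB


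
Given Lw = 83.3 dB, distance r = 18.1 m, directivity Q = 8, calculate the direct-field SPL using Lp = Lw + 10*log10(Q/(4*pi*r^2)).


4*pi*r^2 = 4*pi*18.1^2 = 4116.87 m^2
Q / (4*pi*r^2) = 8 / 4116.87 = 0.00194322
Lp = 83.3 + 10*log10(0.00194322) = 56.185 dB


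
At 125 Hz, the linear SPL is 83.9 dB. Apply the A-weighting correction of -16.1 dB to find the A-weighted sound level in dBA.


A-weighting table: 125 Hz -> -16.1 dB correction
SPL_A = SPL + correction = 83.9 + (-16.1) = 67.8 dBA


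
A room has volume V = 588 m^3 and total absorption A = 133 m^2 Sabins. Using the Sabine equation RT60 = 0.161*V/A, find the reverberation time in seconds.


RT60 = 0.161 * 588 / 133 = 0.71179 s


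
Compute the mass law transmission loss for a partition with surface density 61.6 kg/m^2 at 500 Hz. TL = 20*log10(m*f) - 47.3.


m * f = 61.6 * 500 = 30800
20*log10(30800) = 89.771 dB
TL = 89.771 - 47.3 = 42.471 dB


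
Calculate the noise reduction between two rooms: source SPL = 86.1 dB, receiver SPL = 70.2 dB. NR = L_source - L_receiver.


NR = L_source - L_receiver (difference between source and receiving room levels)
NR = 86.1 - 70.2 = 15.9 dB


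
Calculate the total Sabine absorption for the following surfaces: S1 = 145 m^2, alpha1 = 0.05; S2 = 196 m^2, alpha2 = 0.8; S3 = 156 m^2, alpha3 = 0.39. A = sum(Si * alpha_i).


145 * 0.05 = 7.25
196 * 0.8 = 156.8
156 * 0.39 = 60.84
A_total = 7.25 + 156.8 + 60.84 = 224.89 m^2


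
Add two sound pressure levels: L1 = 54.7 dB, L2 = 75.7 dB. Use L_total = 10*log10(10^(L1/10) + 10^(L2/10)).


10^(54.7/10) = 295121
10^(75.7/10) = 3.71535e+07
Sum = 295121 + 3.71535e+07 = 3.74486e+07
L_total = 10*log10(3.74486e+07) = 75.734 dB


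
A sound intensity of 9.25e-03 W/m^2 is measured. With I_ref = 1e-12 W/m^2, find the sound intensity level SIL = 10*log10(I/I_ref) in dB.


I / I_ref = 9.25e-03 / 1e-12 = 9.25e+09
SIL = 10 * log10(9.25e+09) = 99.661 dB


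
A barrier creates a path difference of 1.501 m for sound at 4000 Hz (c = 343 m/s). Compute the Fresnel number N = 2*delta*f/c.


N = 2*delta*f/c = 2*delta/lambda, where lambda = c/f
lambda = 343 / 4000 = 0.08575 m
N = 2 * 1.501 / 0.08575 = 35.009


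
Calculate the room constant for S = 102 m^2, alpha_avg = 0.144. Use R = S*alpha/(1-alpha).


R = 102 * 0.144 / (1 - 0.144) = 17.159 m^2


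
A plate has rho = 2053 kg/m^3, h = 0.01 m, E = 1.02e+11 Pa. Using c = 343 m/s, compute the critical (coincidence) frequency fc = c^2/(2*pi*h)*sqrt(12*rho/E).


12*rho/E = 12*2053/1.02e+11 = 2.41529e-07
sqrt(12*rho/E) = sqrt(2.41529e-07) = 0.000491456
c^2/(2*pi*h) = 343^2/(2*pi*0.01) = 1.87244e+06
fc = 1.87244e+06 * 0.000491456 = 920.22 Hz


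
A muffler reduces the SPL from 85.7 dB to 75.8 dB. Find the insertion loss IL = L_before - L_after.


Insertion loss = SPL without muffler - SPL with muffler
IL = 85.7 - 75.8 = 9.9 dB


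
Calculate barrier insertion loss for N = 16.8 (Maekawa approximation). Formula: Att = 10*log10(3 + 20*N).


3 + 20*N = 3 + 20*16.8 = 339
Att = 10*log10(339) = 25.302 dB


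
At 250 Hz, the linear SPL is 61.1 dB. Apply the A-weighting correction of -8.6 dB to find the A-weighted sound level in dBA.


A-weighting table: 250 Hz -> -8.6 dB correction
SPL_A = SPL + correction = 61.1 + (-8.6) = 52.5 dBA


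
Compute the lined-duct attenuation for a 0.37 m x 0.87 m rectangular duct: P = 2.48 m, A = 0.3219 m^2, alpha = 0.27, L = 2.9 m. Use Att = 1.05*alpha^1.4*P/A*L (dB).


alpha^1.4 = 0.27^1.4 = 0.159922
Attenuation rate = 1.05 * alpha^1.4 * P / A
= 1.05 * 0.159922 * 2.48 / 0.3219 = 1.29368 dB/m
Total Att = 1.29368 * 2.9 = 3.7517 dB


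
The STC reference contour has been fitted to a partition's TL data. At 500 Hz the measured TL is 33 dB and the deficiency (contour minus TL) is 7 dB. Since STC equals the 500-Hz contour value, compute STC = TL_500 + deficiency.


By ASTM E413, STC = value of the fitted reference contour at 500 Hz.
Contour value at 500 Hz = TL_500 + deficiency = 33 + 7 = 40
STC = 40


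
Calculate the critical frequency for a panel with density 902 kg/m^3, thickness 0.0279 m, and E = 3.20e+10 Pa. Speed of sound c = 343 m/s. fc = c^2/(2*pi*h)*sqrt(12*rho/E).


12*rho/E = 12*902/3.20e+10 = 3.3825e-07
sqrt(12*rho/E) = sqrt(3.3825e-07) = 0.000581593
c^2/(2*pi*h) = 343^2/(2*pi*0.0279) = 671126
fc = 671126 * 0.000581593 = 390.32 Hz


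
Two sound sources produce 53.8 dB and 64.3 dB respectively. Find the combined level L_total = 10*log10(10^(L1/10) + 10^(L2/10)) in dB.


10^(53.8/10) = 239883
10^(64.3/10) = 2.69153e+06
Sum = 239883 + 2.69153e+06 = 2.93141e+06
L_total = 10*log10(2.93141e+06) = 64.671 dB


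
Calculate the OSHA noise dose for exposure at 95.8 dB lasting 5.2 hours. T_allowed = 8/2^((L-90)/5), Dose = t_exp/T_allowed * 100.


T_allowed = 8 / 2^((95.8 - 90)/5) = 3.5801 hr
Dose = 5.2 / 3.5801 * 100 = 145.25 %


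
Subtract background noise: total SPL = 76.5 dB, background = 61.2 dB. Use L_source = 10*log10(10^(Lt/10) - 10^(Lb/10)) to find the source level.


10^(76.5/10) = 4.46684e+07
10^(61.2/10) = 1.31826e+06
Difference = 4.46684e+07 - 1.31826e+06 = 4.33501e+07
L_source = 10*log10(4.33501e+07) = 76.37 dB


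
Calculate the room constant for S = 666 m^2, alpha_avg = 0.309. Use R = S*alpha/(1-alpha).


R = 666 * 0.309 / (1 - 0.309) = 297.82 m^2


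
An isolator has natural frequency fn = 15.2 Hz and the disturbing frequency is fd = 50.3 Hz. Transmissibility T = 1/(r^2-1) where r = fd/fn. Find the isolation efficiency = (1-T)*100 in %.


r = 50.3 / 15.2 = 3.30921
r^2 - 1 = 3.30921^2 - 1 = 9.95087
T = 1/9.95087 = 0.100494
Efficiency = (1 - 0.100494)*100 = 89.951 %


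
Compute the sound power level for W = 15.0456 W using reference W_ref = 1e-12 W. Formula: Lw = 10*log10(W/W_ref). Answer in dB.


W / W_ref = 15.0456 / 1e-12 = 1.50456e+13
Lw = 10 * log10(1.50456e+13) = 131.77 dB


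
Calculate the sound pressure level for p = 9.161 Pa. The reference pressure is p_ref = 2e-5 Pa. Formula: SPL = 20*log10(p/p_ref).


p / p_ref = 9.161 / 2e-5 = 458050
SPL = 20 * log10(458050) = 113.22 dB


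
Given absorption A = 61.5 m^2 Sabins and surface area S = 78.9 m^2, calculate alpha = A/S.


Absorption coefficient = absorbed power / incident power
alpha = A / S = 61.5 / 78.9 = 0.77947


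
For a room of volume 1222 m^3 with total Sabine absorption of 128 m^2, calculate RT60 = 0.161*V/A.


RT60 = 0.161 * 1222 / 128 = 1.537 s


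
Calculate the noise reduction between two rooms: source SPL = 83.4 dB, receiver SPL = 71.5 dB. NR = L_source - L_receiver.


NR = L_source - L_receiver (difference between source and receiving room levels)
NR = 83.4 - 71.5 = 11.9 dB


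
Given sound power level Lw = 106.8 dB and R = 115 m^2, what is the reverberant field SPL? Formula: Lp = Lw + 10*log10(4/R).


4/R = 4/115 = 0.0347826
Lp = 106.8 + 10*log10(0.0347826) = 92.214 dB


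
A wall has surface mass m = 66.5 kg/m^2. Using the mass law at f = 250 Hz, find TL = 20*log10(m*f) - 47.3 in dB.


m * f = 66.5 * 250 = 16625
20*log10(16625) = 84.4152 dB
TL = 84.4152 - 47.3 = 37.115 dB


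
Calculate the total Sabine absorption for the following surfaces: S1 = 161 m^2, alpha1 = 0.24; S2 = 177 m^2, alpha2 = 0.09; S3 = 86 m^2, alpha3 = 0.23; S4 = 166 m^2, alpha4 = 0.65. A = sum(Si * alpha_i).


161 * 0.24 = 38.64
177 * 0.09 = 15.93
86 * 0.23 = 19.78
166 * 0.65 = 107.9
A_total = 38.64 + 15.93 + 19.78 + 107.9 = 182.25 m^2


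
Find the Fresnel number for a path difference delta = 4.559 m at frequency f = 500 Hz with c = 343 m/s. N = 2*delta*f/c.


N = 2*delta*f/c = 2*delta/lambda, where lambda = c/f
lambda = 343 / 500 = 0.686 m
N = 2 * 4.559 / 0.686 = 13.292


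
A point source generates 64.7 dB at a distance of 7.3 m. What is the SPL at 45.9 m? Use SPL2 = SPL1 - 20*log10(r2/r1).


r2/r1 = 45.9/7.3 = 6.28767
Correction = 20*log10(6.28767) = 15.9698 dB
SPL2 = 64.7 - 15.9698 = 48.73 dB


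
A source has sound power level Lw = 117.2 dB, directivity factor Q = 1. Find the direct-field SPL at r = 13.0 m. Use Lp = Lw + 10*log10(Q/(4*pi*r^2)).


4*pi*r^2 = 4*pi*13.0^2 = 2123.72 m^2
Q / (4*pi*r^2) = 1 / 2123.72 = 0.000470872
Lp = 117.2 + 10*log10(0.000470872) = 83.929 dB


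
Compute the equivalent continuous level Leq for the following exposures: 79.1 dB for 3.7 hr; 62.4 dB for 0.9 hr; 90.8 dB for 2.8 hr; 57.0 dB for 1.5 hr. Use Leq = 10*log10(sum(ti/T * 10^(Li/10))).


T_total = 3.7 + 0.9 + 2.8 + 1.5 = 8.9 hr
(3.7/8.9) * 10^(79.1/10) = 3.37918e+07
(0.9/8.9) * 10^(62.4/10) = 175733
(2.8/8.9) * 10^(90.8/10) = 3.7824e+08
(1.5/8.9) * 10^(57.0/10) = 84469.8
Sum = 3.37918e+07 + 175733 + 3.7824e+08 + 84469.8 = 4.12292e+08
Leq = 10*log10(4.12292e+08) = 86.152 dB


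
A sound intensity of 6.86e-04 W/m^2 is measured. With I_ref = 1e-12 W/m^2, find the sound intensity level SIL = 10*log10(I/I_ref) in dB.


I / I_ref = 6.86e-04 / 1e-12 = 6.86e+08
SIL = 10 * log10(6.86e+08) = 88.363 dB


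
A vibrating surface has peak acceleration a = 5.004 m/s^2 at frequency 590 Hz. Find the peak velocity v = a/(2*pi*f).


omega = 2*pi*f = 2*pi*590 = 3707.08 rad/s
v = a / omega = 5.004 / 3707.08 = 0.0013498 m/s


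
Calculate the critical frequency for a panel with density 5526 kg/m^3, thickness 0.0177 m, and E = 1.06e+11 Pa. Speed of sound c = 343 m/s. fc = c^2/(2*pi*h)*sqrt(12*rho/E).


12*rho/E = 12*5526/1.06e+11 = 6.25585e-07
sqrt(12*rho/E) = sqrt(6.25585e-07) = 0.000790939
c^2/(2*pi*h) = 343^2/(2*pi*0.0177) = 1.05788e+06
fc = 1.05788e+06 * 0.000790939 = 836.72 Hz


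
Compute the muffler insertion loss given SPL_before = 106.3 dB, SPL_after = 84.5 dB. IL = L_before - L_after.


Insertion loss = SPL without muffler - SPL with muffler
IL = 106.3 - 84.5 = 21.8 dB


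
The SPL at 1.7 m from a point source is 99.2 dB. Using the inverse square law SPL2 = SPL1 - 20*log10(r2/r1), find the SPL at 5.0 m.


r2/r1 = 5.0/1.7 = 2.94118
Correction = 20*log10(2.94118) = 9.37043 dB
SPL2 = 99.2 - 9.37043 = 89.83 dB


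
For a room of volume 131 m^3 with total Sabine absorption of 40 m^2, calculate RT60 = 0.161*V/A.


RT60 = 0.161 * 131 / 40 = 0.52728 s


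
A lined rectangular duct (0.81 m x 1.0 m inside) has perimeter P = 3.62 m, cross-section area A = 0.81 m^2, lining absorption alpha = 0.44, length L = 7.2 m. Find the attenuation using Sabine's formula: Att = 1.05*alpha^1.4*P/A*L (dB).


alpha^1.4 = 0.44^1.4 = 0.316835
Attenuation rate = 1.05 * alpha^1.4 * P / A
= 1.05 * 0.316835 * 3.62 / 0.81 = 1.48678 dB/m
Total Att = 1.48678 * 7.2 = 10.705 dB


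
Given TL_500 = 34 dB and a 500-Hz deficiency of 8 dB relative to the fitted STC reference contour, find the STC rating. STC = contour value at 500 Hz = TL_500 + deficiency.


By ASTM E413, STC = value of the fitted reference contour at 500 Hz.
Contour value at 500 Hz = TL_500 + deficiency = 34 + 8 = 42
STC = 42


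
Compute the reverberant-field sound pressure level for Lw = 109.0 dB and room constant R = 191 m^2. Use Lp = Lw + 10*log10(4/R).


4/R = 4/191 = 0.0209424
Lp = 109.0 + 10*log10(0.0209424) = 92.21 dB


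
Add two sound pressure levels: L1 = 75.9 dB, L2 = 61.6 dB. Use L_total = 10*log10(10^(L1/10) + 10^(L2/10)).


10^(75.9/10) = 3.89045e+07
10^(61.6/10) = 1.44544e+06
Sum = 3.89045e+07 + 1.44544e+06 = 4.03499e+07
L_total = 10*log10(4.03499e+07) = 76.058 dB


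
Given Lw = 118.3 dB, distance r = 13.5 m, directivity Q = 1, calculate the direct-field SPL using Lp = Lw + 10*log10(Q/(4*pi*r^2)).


4*pi*r^2 = 4*pi*13.5^2 = 2290.22 m^2
Q / (4*pi*r^2) = 1 / 2290.22 = 0.000436639
Lp = 118.3 + 10*log10(0.000436639) = 84.701 dB


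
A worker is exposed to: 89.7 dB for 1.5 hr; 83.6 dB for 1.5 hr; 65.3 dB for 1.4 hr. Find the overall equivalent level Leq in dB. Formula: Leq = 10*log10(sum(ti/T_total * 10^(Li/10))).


T_total = 1.5 + 1.5 + 1.4 = 4.4 hr
(1.5/4.4) * 10^(89.7/10) = 3.18155e+08
(1.5/4.4) * 10^(83.6/10) = 7.80978e+07
(1.4/4.4) * 10^(65.3/10) = 1.07814e+06
Sum = 3.18155e+08 + 7.80978e+07 + 1.07814e+06 = 3.97331e+08
Leq = 10*log10(3.97331e+08) = 85.992 dB


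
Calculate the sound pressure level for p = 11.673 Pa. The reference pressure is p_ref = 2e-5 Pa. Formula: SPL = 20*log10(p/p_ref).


p / p_ref = 11.673 / 2e-5 = 583650
SPL = 20 * log10(583650) = 115.32 dB


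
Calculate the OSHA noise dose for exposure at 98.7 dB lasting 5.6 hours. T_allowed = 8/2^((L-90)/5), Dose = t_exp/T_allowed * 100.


T_allowed = 8 / 2^((98.7 - 90)/5) = 2.39496 hr
Dose = 5.6 / 2.39496 * 100 = 233.82 %


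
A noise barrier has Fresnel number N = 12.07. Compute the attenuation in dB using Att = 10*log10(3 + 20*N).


3 + 20*N = 3 + 20*12.07 = 244.4
Att = 10*log10(244.4) = 23.881 dB


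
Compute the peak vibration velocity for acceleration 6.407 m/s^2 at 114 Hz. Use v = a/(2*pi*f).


omega = 2*pi*f = 2*pi*114 = 716.283 rad/s
v = a / omega = 6.407 / 716.283 = 0.0089448 m/s


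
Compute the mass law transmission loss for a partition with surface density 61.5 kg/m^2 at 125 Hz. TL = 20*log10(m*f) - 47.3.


m * f = 61.5 * 125 = 7687.5
20*log10(7687.5) = 77.7157 dB
TL = 77.7157 - 47.3 = 30.416 dB


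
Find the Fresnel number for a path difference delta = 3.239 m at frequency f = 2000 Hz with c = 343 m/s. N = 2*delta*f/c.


N = 2*delta*f/c = 2*delta/lambda, where lambda = c/f
lambda = 343 / 2000 = 0.1715 m
N = 2 * 3.239 / 0.1715 = 37.773


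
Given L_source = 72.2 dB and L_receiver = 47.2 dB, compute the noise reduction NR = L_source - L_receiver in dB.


NR = L_source - L_receiver (difference between source and receiving room levels)
NR = 72.2 - 47.2 = 25 dB


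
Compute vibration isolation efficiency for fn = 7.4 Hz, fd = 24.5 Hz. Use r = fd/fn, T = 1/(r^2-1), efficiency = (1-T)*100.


r = 24.5 / 7.4 = 3.31081
r^2 - 1 = 3.31081^2 - 1 = 9.96146
T = 1/9.96146 = 0.100387
Efficiency = (1 - 0.100387)*100 = 89.961 %


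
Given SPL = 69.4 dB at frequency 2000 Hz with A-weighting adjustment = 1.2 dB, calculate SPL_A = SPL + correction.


A-weighting table: 2000 Hz -> 1.2 dB correction
SPL_A = SPL + correction = 69.4 + (1.2) = 70.6 dBA


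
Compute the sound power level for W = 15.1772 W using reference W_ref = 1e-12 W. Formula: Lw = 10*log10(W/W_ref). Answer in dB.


W / W_ref = 15.1772 / 1e-12 = 1.51772e+13
Lw = 10 * log10(1.51772e+13) = 131.81 dB


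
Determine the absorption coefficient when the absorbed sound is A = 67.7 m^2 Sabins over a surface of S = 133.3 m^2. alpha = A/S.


Absorption coefficient = absorbed power / incident power
alpha = A / S = 67.7 / 133.3 = 0.50788


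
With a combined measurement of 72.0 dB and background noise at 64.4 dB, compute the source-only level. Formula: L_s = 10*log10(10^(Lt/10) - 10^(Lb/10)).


10^(72.0/10) = 1.58489e+07
10^(64.4/10) = 2.75423e+06
Difference = 1.58489e+07 - 2.75423e+06 = 1.30947e+07
L_source = 10*log10(1.30947e+07) = 71.171 dB


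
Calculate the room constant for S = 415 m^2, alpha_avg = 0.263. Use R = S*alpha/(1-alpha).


R = 415 * 0.263 / (1 - 0.263) = 148.09 m^2


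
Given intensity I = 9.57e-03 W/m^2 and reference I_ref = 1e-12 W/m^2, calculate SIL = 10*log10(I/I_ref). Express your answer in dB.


I / I_ref = 9.57e-03 / 1e-12 = 9.57e+09
SIL = 10 * log10(9.57e+09) = 99.809 dB


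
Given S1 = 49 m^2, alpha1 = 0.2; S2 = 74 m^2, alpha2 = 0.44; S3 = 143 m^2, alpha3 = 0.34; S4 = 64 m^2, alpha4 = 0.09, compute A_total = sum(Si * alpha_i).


49 * 0.2 = 9.8
74 * 0.44 = 32.56
143 * 0.34 = 48.62
64 * 0.09 = 5.76
A_total = 9.8 + 32.56 + 48.62 + 5.76 = 96.74 m^2


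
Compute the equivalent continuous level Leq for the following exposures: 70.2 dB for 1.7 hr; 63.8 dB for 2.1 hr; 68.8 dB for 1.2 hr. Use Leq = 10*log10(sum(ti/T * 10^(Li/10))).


T_total = 1.7 + 2.1 + 1.2 = 5.0 hr
(1.7/5.0) * 10^(70.2/10) = 3.56024e+06
(2.1/5.0) * 10^(63.8/10) = 1.00751e+06
(1.2/5.0) * 10^(68.8/10) = 1.82059e+06
Sum = 3.56024e+06 + 1.00751e+06 + 1.82059e+06 = 6.38834e+06
Leq = 10*log10(6.38834e+06) = 68.054 dB


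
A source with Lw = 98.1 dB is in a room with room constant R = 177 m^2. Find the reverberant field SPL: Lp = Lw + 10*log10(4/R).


4/R = 4/177 = 0.0225989
Lp = 98.1 + 10*log10(0.0225989) = 81.641 dB


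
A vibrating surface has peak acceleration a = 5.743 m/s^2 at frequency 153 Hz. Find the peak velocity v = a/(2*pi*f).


omega = 2*pi*f = 2*pi*153 = 961.327 rad/s
v = a / omega = 5.743 / 961.327 = 0.005974 m/s


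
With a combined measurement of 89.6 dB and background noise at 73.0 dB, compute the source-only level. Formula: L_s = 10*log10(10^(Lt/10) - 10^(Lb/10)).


10^(89.6/10) = 9.12011e+08
10^(73.0/10) = 1.99526e+07
Difference = 9.12011e+08 - 1.99526e+07 = 8.92058e+08
L_source = 10*log10(8.92058e+08) = 89.504 dB


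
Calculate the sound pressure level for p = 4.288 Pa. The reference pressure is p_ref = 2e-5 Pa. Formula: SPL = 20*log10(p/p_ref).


p / p_ref = 4.288 / 2e-5 = 214400
SPL = 20 * log10(214400) = 106.62 dB


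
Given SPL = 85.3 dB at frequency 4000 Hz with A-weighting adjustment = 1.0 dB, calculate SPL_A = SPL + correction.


A-weighting table: 4000 Hz -> 1.0 dB correction
SPL_A = SPL + correction = 85.3 + (1.0) = 86.3 dBA


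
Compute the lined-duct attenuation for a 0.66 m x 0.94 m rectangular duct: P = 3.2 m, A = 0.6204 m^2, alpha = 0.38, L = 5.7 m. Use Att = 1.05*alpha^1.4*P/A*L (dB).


alpha^1.4 = 0.38^1.4 = 0.258046
Attenuation rate = 1.05 * alpha^1.4 * P / A
= 1.05 * 0.258046 * 3.2 / 0.6204 = 1.39754 dB/m
Total Att = 1.39754 * 5.7 = 7.966 dB


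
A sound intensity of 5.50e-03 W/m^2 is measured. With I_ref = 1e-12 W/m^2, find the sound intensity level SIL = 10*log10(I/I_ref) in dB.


I / I_ref = 5.50e-03 / 1e-12 = 5.5e+09
SIL = 10 * log10(5.5e+09) = 97.404 dB


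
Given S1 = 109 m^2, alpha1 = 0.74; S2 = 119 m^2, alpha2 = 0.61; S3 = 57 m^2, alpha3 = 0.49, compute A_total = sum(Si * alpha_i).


109 * 0.74 = 80.66
119 * 0.61 = 72.59
57 * 0.49 = 27.93
A_total = 80.66 + 72.59 + 27.93 = 181.18 m^2


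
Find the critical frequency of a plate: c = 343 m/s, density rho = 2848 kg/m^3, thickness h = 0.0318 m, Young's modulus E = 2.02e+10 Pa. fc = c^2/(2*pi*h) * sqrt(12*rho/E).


12*rho/E = 12*2848/2.02e+10 = 1.69188e-06
sqrt(12*rho/E) = sqrt(1.69188e-06) = 0.00130072
c^2/(2*pi*h) = 343^2/(2*pi*0.0318) = 588818
fc = 588818 * 0.00130072 = 765.89 Hz


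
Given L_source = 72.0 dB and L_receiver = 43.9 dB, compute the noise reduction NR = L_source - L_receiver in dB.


NR = L_source - L_receiver (difference between source and receiving room levels)
NR = 72.0 - 43.9 = 28.1 dB


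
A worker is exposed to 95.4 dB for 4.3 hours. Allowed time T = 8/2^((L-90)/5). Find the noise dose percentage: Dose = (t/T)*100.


T_allowed = 8 / 2^((95.4 - 90)/5) = 3.78423 hr
Dose = 4.3 / 3.78423 * 100 = 113.63 %


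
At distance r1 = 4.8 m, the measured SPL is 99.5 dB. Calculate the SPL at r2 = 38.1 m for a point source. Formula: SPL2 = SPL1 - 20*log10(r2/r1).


r2/r1 = 38.1/4.8 = 7.9375
Correction = 20*log10(7.9375) = 17.9937 dB
SPL2 = 99.5 - 17.9937 = 81.506 dB


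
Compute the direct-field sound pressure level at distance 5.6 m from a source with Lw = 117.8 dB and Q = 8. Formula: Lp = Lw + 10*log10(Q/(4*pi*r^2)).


4*pi*r^2 = 4*pi*5.6^2 = 394.081 m^2
Q / (4*pi*r^2) = 8 / 394.081 = 0.0203004
Lp = 117.8 + 10*log10(0.0203004) = 100.88 dB


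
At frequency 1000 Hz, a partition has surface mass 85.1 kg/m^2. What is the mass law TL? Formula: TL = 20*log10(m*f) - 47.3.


m * f = 85.1 * 1000 = 85100
20*log10(85100) = 98.5986 dB
TL = 98.5986 - 47.3 = 51.299 dB


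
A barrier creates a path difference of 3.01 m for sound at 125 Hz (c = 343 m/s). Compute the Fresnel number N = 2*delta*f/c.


N = 2*delta*f/c = 2*delta/lambda, where lambda = c/f
lambda = 343 / 125 = 2.744 m
N = 2 * 3.01 / 2.744 = 2.1939


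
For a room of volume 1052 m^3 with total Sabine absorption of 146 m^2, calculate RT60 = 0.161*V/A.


RT60 = 0.161 * 1052 / 146 = 1.1601 s


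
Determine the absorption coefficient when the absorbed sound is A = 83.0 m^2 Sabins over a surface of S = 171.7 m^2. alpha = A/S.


Absorption coefficient = absorbed power / incident power
alpha = A / S = 83.0 / 171.7 = 0.4834


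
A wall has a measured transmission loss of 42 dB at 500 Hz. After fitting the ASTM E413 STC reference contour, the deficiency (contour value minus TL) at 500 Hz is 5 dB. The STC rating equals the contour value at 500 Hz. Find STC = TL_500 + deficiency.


By ASTM E413, STC = value of the fitted reference contour at 500 Hz.
Contour value at 500 Hz = TL_500 + deficiency = 42 + 5 = 47
STC = 47


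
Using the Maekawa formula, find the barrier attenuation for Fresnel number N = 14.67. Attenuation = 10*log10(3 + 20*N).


3 + 20*N = 3 + 20*14.67 = 296.4
Att = 10*log10(296.4) = 24.719 dB


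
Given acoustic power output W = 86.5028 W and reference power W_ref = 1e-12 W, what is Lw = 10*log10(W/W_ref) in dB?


W / W_ref = 86.5028 / 1e-12 = 8.65028e+13
Lw = 10 * log10(8.65028e+13) = 139.37 dB


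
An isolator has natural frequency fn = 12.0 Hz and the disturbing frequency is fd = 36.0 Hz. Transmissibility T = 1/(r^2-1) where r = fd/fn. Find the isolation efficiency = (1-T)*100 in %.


r = 36.0 / 12.0 = 3
r^2 - 1 = 3^2 - 1 = 8
T = 1/8 = 0.125
Efficiency = (1 - 0.125)*100 = 87.5 %


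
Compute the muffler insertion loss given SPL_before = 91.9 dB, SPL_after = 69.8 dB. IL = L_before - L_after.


Insertion loss = SPL without muffler - SPL with muffler
IL = 91.9 - 69.8 = 22.1 dB


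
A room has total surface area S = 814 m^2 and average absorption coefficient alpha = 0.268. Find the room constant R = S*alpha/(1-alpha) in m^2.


R = 814 * 0.268 / (1 - 0.268) = 298.02 m^2


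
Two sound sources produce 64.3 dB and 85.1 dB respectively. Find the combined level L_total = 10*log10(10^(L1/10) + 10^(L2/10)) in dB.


10^(64.3/10) = 2.69153e+06
10^(85.1/10) = 3.23594e+08
Sum = 2.69153e+06 + 3.23594e+08 = 3.26286e+08
L_total = 10*log10(3.26286e+08) = 85.136 dB


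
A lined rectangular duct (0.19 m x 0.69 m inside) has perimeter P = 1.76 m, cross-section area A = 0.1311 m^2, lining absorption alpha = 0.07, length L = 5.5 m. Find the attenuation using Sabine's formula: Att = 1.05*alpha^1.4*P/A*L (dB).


alpha^1.4 = 0.07^1.4 = 0.0241622
Attenuation rate = 1.05 * alpha^1.4 * P / A
= 1.05 * 0.0241622 * 1.76 / 0.1311 = 0.340593 dB/m
Total Att = 0.340593 * 5.5 = 1.8733 dB


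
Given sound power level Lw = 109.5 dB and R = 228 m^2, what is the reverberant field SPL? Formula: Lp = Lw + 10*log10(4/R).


4/R = 4/228 = 0.0175439
Lp = 109.5 + 10*log10(0.0175439) = 91.941 dB


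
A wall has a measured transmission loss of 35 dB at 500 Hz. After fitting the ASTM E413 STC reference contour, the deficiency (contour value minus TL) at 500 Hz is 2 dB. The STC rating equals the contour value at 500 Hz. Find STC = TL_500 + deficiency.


By ASTM E413, STC = value of the fitted reference contour at 500 Hz.
Contour value at 500 Hz = TL_500 + deficiency = 35 + 2 = 37
STC = 37


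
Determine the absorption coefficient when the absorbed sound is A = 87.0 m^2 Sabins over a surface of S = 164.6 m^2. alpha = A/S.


Absorption coefficient = absorbed power / incident power
alpha = A / S = 87.0 / 164.6 = 0.52855


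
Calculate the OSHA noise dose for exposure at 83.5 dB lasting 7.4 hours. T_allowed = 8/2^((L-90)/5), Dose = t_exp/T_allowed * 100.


T_allowed = 8 / 2^((83.5 - 90)/5) = 19.6983 hr
Dose = 7.4 / 19.6983 * 100 = 37.567 %


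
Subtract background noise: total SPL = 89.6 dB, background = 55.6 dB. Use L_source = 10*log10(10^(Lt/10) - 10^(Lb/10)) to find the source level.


10^(89.6/10) = 9.12011e+08
10^(55.6/10) = 363078
Difference = 9.12011e+08 - 363078 = 9.11648e+08
L_source = 10*log10(9.11648e+08) = 89.598 dB


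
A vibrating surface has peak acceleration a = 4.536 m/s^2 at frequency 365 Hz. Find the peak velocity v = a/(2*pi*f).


omega = 2*pi*f = 2*pi*365 = 2293.36 rad/s
v = a / omega = 4.536 / 2293.36 = 0.0019779 m/s


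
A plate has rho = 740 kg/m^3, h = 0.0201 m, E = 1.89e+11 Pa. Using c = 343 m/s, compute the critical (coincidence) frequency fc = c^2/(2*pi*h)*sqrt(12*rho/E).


12*rho/E = 12*740/1.89e+11 = 4.69841e-08
sqrt(12*rho/E) = sqrt(4.69841e-08) = 0.000216758
c^2/(2*pi*h) = 343^2/(2*pi*0.0201) = 931563
fc = 931563 * 0.000216758 = 201.92 Hz


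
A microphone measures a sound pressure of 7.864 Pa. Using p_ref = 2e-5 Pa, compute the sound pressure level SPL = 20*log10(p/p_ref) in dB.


p / p_ref = 7.864 / 2e-5 = 393200
SPL = 20 * log10(393200) = 111.89 dB


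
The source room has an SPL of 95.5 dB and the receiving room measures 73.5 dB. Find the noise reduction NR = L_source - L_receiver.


NR = L_source - L_receiver (difference between source and receiving room levels)
NR = 95.5 - 73.5 = 22 dB


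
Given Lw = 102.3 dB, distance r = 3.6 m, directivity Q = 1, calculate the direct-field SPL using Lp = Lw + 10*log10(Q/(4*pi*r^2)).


4*pi*r^2 = 4*pi*3.6^2 = 162.86 m^2
Q / (4*pi*r^2) = 1 / 162.86 = 0.00614024
Lp = 102.3 + 10*log10(0.00614024) = 80.182 dB


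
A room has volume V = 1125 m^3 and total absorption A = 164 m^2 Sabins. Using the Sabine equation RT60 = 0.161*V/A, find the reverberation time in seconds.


RT60 = 0.161 * 1125 / 164 = 1.1044 s


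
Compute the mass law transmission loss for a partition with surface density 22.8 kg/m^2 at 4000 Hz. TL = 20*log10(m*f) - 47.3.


m * f = 22.8 * 4000 = 91200
20*log10(91200) = 99.1999 dB
TL = 99.1999 - 47.3 = 51.9 dB


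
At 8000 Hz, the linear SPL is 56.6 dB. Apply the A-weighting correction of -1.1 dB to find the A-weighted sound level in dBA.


A-weighting table: 8000 Hz -> -1.1 dB correction
SPL_A = SPL + correction = 56.6 + (-1.1) = 55.5 dBA


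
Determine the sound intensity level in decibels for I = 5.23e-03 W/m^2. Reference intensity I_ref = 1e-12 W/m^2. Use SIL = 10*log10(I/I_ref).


I / I_ref = 5.23e-03 / 1e-12 = 5.23e+09
SIL = 10 * log10(5.23e+09) = 97.185 dB


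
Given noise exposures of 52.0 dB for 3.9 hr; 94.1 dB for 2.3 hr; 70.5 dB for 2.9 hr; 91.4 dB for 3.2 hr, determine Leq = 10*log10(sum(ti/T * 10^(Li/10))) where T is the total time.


T_total = 3.9 + 2.3 + 2.9 + 3.2 = 12.3 hr
(3.9/12.3) * 10^(52.0/10) = 50252.7
(2.3/12.3) * 10^(94.1/10) = 4.80643e+08
(2.9/12.3) * 10^(70.5/10) = 2.64541e+06
(3.2/12.3) * 10^(91.4/10) = 3.59124e+08
Sum = 50252.7 + 4.80643e+08 + 2.64541e+06 + 3.59124e+08 = 8.42463e+08
Leq = 10*log10(8.42463e+08) = 89.256 dB


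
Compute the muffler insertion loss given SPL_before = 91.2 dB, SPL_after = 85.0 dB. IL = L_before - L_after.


Insertion loss = SPL without muffler - SPL with muffler
IL = 91.2 - 85.0 = 6.2 dB


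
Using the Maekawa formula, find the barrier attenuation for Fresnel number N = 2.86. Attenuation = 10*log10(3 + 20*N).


3 + 20*N = 3 + 20*2.86 = 60.2
Att = 10*log10(60.2) = 17.796 dB


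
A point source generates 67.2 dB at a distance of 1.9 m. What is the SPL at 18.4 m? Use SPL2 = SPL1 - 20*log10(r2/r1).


r2/r1 = 18.4/1.9 = 9.68421
Correction = 20*log10(9.68421) = 19.7213 dB
SPL2 = 67.2 - 19.7213 = 47.479 dB


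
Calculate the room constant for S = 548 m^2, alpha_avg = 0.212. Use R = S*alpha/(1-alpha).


R = 548 * 0.212 / (1 - 0.212) = 147.43 m^2


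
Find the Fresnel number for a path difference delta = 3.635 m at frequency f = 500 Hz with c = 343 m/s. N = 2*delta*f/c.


N = 2*delta*f/c = 2*delta/lambda, where lambda = c/f
lambda = 343 / 500 = 0.686 m
N = 2 * 3.635 / 0.686 = 10.598


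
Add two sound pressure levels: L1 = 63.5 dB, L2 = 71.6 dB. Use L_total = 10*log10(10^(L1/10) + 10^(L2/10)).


10^(63.5/10) = 2.23872e+06
10^(71.6/10) = 1.44544e+07
Sum = 2.23872e+06 + 1.44544e+07 = 1.66931e+07
L_total = 10*log10(1.66931e+07) = 72.225 dB


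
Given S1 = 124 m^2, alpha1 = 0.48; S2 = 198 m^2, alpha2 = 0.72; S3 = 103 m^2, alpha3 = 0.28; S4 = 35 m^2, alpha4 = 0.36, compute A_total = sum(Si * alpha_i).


124 * 0.48 = 59.52
198 * 0.72 = 142.56
103 * 0.28 = 28.84
35 * 0.36 = 12.6
A_total = 59.52 + 142.56 + 28.84 + 12.6 = 243.52 m^2


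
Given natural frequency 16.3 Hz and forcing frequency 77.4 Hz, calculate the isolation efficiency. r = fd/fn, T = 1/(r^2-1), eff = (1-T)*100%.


r = 77.4 / 16.3 = 4.74847
r^2 - 1 = 4.74847^2 - 1 = 21.548
T = 1/21.548 = 0.046408
Efficiency = (1 - 0.046408)*100 = 95.359 %


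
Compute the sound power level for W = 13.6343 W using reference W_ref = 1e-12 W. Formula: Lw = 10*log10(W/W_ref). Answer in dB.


W / W_ref = 13.6343 / 1e-12 = 1.36343e+13
Lw = 10 * log10(1.36343e+13) = 131.35 dB


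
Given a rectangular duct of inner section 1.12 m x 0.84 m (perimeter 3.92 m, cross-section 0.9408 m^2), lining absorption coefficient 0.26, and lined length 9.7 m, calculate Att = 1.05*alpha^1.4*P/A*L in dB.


alpha^1.4 = 0.26^1.4 = 0.151692
Attenuation rate = 1.05 * alpha^1.4 * P / A
= 1.05 * 0.151692 * 3.92 / 0.9408 = 0.663652 dB/m
Total Att = 0.663652 * 9.7 = 6.4374 dB


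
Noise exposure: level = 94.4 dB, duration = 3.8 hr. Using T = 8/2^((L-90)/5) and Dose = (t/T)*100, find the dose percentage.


T_allowed = 8 / 2^((94.4 - 90)/5) = 4.34694 hr
Dose = 3.8 / 4.34694 * 100 = 87.418 %


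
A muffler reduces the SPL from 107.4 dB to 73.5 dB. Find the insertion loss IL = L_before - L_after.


Insertion loss = SPL without muffler - SPL with muffler
IL = 107.4 - 73.5 = 33.9 dB


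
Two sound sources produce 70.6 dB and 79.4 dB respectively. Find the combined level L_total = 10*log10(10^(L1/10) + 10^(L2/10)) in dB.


10^(70.6/10) = 1.14815e+07
10^(79.4/10) = 8.70964e+07
Sum = 1.14815e+07 + 8.70964e+07 = 9.85779e+07
L_total = 10*log10(9.85779e+07) = 79.938 dB


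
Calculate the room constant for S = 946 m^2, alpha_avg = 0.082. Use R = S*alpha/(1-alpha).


R = 946 * 0.082 / (1 - 0.082) = 84.501 m^2


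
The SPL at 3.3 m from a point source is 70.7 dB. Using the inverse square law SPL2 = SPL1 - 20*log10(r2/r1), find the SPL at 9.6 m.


r2/r1 = 9.6/3.3 = 2.90909
Correction = 20*log10(2.90909) = 9.27514 dB
SPL2 = 70.7 - 9.27514 = 61.425 dB


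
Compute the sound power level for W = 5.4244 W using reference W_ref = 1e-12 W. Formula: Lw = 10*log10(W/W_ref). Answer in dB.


W / W_ref = 5.4244 / 1e-12 = 5.4244e+12
Lw = 10 * log10(5.4244e+12) = 127.34 dB


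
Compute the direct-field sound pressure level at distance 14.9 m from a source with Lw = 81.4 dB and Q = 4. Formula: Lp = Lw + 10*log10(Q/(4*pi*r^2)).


4*pi*r^2 = 4*pi*14.9^2 = 2789.86 m^2
Q / (4*pi*r^2) = 4 / 2789.86 = 0.00143376
Lp = 81.4 + 10*log10(0.00143376) = 52.965 dB


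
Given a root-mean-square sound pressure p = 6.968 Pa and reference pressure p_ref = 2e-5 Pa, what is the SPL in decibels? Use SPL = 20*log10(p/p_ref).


p / p_ref = 6.968 / 2e-5 = 348400
SPL = 20 * log10(348400) = 110.84 dB


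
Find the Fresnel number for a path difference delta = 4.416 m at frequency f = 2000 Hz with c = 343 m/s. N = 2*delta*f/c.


N = 2*delta*f/c = 2*delta/lambda, where lambda = c/f
lambda = 343 / 2000 = 0.1715 m
N = 2 * 4.416 / 0.1715 = 51.499


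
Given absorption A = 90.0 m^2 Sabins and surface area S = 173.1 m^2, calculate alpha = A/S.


Absorption coefficient = absorbed power / incident power
alpha = A / S = 90.0 / 173.1 = 0.51993


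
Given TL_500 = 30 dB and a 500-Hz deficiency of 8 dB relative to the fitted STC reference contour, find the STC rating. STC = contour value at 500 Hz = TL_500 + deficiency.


By ASTM E413, STC = value of the fitted reference contour at 500 Hz.
Contour value at 500 Hz = TL_500 + deficiency = 30 + 8 = 38
STC = 38


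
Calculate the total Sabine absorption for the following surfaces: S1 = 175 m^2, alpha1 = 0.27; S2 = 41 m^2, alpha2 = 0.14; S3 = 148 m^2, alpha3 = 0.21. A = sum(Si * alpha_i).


175 * 0.27 = 47.25
41 * 0.14 = 5.74
148 * 0.21 = 31.08
A_total = 47.25 + 5.74 + 31.08 = 84.07 m^2


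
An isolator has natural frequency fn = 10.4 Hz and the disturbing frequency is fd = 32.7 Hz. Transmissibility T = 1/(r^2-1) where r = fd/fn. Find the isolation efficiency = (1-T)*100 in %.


r = 32.7 / 10.4 = 3.14423
r^2 - 1 = 3.14423^2 - 1 = 8.88618
T = 1/8.88618 = 0.112534
Efficiency = (1 - 0.112534)*100 = 88.747 %


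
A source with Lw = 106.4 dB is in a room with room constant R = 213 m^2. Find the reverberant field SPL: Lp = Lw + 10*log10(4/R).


4/R = 4/213 = 0.0187793
Lp = 106.4 + 10*log10(0.0187793) = 89.137 dB


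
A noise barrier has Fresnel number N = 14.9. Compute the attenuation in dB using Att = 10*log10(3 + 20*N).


3 + 20*N = 3 + 20*14.9 = 301
Att = 10*log10(301) = 24.786 dB


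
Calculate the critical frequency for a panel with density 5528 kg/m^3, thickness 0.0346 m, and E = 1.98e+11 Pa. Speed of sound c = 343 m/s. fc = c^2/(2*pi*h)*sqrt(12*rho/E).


12*rho/E = 12*5528/1.98e+11 = 3.3503e-07
sqrt(12*rho/E) = sqrt(3.3503e-07) = 0.000578818
c^2/(2*pi*h) = 343^2/(2*pi*0.0346) = 541168
fc = 541168 * 0.000578818 = 313.24 Hz


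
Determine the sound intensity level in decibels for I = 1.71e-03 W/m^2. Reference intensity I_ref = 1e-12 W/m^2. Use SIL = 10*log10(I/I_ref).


I / I_ref = 1.71e-03 / 1e-12 = 1.71e+09
SIL = 10 * log10(1.71e+09) = 92.33 dB


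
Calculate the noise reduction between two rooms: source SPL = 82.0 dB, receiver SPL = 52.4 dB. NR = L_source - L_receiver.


NR = L_source - L_receiver (difference between source and receiving room levels)
NR = 82.0 - 52.4 = 29.6 dB


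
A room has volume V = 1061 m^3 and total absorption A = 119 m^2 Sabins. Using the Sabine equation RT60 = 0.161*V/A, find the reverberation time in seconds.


RT60 = 0.161 * 1061 / 119 = 1.4355 s


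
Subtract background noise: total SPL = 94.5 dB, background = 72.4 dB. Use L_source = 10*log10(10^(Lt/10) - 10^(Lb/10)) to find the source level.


10^(94.5/10) = 2.81838e+09
10^(72.4/10) = 1.7378e+07
Difference = 2.81838e+09 - 1.7378e+07 = 2.801e+09
L_source = 10*log10(2.801e+09) = 94.473 dB


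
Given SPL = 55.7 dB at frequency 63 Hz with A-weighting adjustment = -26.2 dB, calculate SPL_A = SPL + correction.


A-weighting table: 63 Hz -> -26.2 dB correction
SPL_A = SPL + correction = 55.7 + (-26.2) = 29.5 dBA


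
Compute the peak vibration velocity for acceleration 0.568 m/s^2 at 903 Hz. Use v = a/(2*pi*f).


omega = 2*pi*f = 2*pi*903 = 5673.72 rad/s
v = a / omega = 0.568 / 5673.72 = 0.00010011 m/s


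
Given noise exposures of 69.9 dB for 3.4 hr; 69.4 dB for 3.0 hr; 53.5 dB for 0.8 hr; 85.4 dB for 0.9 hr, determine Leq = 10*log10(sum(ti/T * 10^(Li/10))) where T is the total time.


T_total = 3.4 + 3.0 + 0.8 + 0.9 = 8.1 hr
(3.4/8.1) * 10^(69.9/10) = 4.10198e+06
(3.0/8.1) * 10^(69.4/10) = 3.22579e+06
(0.8/8.1) * 10^(53.5/10) = 22110.8
(0.9/8.1) * 10^(85.4/10) = 3.85263e+07
Sum = 4.10198e+06 + 3.22579e+06 + 22110.8 + 3.85263e+07 = 4.58762e+07
Leq = 10*log10(4.58762e+07) = 76.616 dB


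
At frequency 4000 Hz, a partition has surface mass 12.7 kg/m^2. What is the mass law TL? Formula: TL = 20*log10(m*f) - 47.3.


m * f = 12.7 * 4000 = 50800
20*log10(50800) = 94.1173 dB
TL = 94.1173 - 47.3 = 46.817 dB


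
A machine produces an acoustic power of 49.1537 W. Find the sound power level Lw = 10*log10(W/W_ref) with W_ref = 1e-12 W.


W / W_ref = 49.1537 / 1e-12 = 4.91537e+13
Lw = 10 * log10(4.91537e+13) = 136.92 dB


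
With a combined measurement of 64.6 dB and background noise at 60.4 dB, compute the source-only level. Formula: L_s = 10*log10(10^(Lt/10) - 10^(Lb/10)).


10^(64.6/10) = 2.88403e+06
10^(60.4/10) = 1.09648e+06
Difference = 2.88403e+06 - 1.09648e+06 = 1.78755e+06
L_source = 10*log10(1.78755e+06) = 62.523 dB


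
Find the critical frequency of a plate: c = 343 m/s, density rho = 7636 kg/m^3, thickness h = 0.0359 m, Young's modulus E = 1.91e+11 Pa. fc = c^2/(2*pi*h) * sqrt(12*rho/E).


12*rho/E = 12*7636/1.91e+11 = 4.79749e-07
sqrt(12*rho/E) = sqrt(4.79749e-07) = 0.000692639
c^2/(2*pi*h) = 343^2/(2*pi*0.0359) = 521572
fc = 521572 * 0.000692639 = 361.26 Hz


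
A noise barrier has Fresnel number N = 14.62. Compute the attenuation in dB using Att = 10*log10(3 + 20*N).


3 + 20*N = 3 + 20*14.62 = 295.4
Att = 10*log10(295.4) = 24.704 dB


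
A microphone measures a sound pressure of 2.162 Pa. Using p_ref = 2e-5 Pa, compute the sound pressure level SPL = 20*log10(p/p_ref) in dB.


p / p_ref = 2.162 / 2e-5 = 108100
SPL = 20 * log10(108100) = 100.68 dB


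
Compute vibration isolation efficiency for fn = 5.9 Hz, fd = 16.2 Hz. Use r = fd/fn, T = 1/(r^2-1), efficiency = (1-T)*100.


r = 16.2 / 5.9 = 2.74576
r^2 - 1 = 2.74576^2 - 1 = 6.5392
T = 1/6.5392 = 0.152924
Efficiency = (1 - 0.152924)*100 = 84.708 %


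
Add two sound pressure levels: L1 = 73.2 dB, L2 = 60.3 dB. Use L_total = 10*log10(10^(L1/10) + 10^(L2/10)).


10^(73.2/10) = 2.0893e+07
10^(60.3/10) = 1.07152e+06
Sum = 2.0893e+07 + 1.07152e+06 = 2.19645e+07
L_total = 10*log10(2.19645e+07) = 73.417 dB


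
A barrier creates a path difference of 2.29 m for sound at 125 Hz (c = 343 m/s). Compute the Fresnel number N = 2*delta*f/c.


N = 2*delta*f/c = 2*delta/lambda, where lambda = c/f
lambda = 343 / 125 = 2.744 m
N = 2 * 2.29 / 2.744 = 1.6691


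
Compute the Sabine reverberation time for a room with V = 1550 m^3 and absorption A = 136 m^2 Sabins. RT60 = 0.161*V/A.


RT60 = 0.161 * 1550 / 136 = 1.8349 s


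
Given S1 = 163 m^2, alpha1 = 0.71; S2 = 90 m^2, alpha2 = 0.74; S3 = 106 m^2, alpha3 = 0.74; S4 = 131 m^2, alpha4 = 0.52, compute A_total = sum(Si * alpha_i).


163 * 0.71 = 115.73
90 * 0.74 = 66.6
106 * 0.74 = 78.44
131 * 0.52 = 68.12
A_total = 115.73 + 66.6 + 78.44 + 68.12 = 328.89 m^2


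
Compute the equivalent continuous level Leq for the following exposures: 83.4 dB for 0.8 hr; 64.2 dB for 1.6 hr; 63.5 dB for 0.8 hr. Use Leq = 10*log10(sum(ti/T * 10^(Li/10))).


T_total = 0.8 + 1.6 + 0.8 = 3.2 hr
(0.8/3.2) * 10^(83.4/10) = 5.4694e+07
(1.6/3.2) * 10^(64.2/10) = 1.31513e+06
(0.8/3.2) * 10^(63.5/10) = 559680
Sum = 5.4694e+07 + 1.31513e+06 + 559680 = 5.65688e+07
Leq = 10*log10(5.65688e+07) = 77.526 dB


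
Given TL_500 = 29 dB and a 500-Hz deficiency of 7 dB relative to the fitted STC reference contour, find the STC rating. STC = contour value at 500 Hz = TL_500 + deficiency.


By ASTM E413, STC = value of the fitted reference contour at 500 Hz.
Contour value at 500 Hz = TL_500 + deficiency = 29 + 7 = 36
STC = 36


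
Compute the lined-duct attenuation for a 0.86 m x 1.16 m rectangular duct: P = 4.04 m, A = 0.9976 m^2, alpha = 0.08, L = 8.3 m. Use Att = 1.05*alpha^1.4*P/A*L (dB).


alpha^1.4 = 0.08^1.4 = 0.029129
Attenuation rate = 1.05 * alpha^1.4 * P / A
= 1.05 * 0.029129 * 4.04 / 0.9976 = 0.123862 dB/m
Total Att = 0.123862 * 8.3 = 1.0281 dB


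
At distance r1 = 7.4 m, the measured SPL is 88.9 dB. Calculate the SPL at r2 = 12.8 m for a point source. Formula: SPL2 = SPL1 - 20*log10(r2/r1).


r2/r1 = 12.8/7.4 = 1.72973
Correction = 20*log10(1.72973) = 4.75957 dB
SPL2 = 88.9 - 4.75957 = 84.14 dB


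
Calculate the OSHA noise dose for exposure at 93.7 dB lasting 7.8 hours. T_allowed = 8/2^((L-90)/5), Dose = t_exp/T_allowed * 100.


T_allowed = 8 / 2^((93.7 - 90)/5) = 4.78991 hr
Dose = 7.8 / 4.78991 * 100 = 162.84 %


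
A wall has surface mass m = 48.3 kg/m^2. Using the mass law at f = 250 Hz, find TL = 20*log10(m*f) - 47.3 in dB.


m * f = 48.3 * 250 = 12075
20*log10(12075) = 81.6377 dB
TL = 81.6377 - 47.3 = 34.338 dB


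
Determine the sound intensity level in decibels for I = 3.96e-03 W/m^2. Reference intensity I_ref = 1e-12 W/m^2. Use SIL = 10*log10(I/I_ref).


I / I_ref = 3.96e-03 / 1e-12 = 3.96e+09
SIL = 10 * log10(3.96e+09) = 95.977 dB
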